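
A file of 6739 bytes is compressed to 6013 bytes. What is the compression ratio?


Ratio = original / compressed = 6739 / 6013 = 1.1207

1.1207


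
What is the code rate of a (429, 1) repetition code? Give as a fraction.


Rate = k/n = 1/429

1/429


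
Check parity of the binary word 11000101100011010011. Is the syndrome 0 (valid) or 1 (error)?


Syndrome = XOR of all bits = 1 XOR 1 XOR 0 XOR 0 XOR 0 XOR 1 XOR 0 XOR 1 XOR 1 XOR 0 XOR 0 XOR 0 XOR 1 XOR 1 XOR 0 XOR 1 XOR 0 XOR 0 XOR 1 XOR 1 = 0

0


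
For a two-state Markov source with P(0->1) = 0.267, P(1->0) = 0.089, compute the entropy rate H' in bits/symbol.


Stationary distribution: pi_0 = p10/(p01+p10) = 0.25, pi_1 = 0.75. Entropy rate H' = pi_0*H(p01) + pi_1*H(p10) = 0.25*0.8371 + 0.75*0.4331 = 0.5341

0.5341 bits/symbol


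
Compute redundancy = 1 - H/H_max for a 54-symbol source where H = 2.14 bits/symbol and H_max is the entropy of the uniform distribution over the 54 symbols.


H_max = log2(K) = log2(54) = 5.7549 bits/symbol. Redundancy = 1 - H/H_max = 1 - 2.14/5.7549 = 1 - 0.3719 = 0.6281

0.6281


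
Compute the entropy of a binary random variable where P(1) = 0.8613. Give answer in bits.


H = -p*log2(p) - (1-p)*log2(1-p). -0.8613*log2(0.8613) = 0.185535; -0.1387*log2(0.1387) = 0.395289. H = 0.185535 + 0.395289 = 0.5808

0.5808 bits


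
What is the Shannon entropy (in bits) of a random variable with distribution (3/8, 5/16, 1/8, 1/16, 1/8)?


H = -sum(p_i * log2(p_i)). Terms: -(3/8)*log2(3/8) = 0.530639; -(5/16)*log2(5/16) = 0.524397; -(1/8)*log2(1/8) = 0.375000; -(1/16)*log2(1/16) = 0.250000; -(1/8)*log2(1/8) = 0.375000. H = 0.530639 + 0.524397 + 0.375000 + 0.250000 + 0.375000 = 2.055

2.055 bits


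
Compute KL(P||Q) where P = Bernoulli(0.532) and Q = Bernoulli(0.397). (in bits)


KL = p*log2(p/q) + (1-p)*log2((1-p)/(1-q)) = 0.532*log2(0.532/0.397) + 0.468*log2(0.468/0.603) = 0.0535

0.0535 bits


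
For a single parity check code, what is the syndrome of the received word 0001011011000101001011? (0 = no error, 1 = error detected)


Syndrome = XOR of all bits = 0 XOR 0 XOR 0 XOR 1 XOR 0 XOR 1 XOR 1 XOR 0 XOR 1 XOR 1 XOR 0 XOR 0 XOR 0 XOR 1 XOR 0 XOR 1 XOR 0 XOR 0 XOR 1 XOR 0 XOR 1 XOR 1 = 0

0


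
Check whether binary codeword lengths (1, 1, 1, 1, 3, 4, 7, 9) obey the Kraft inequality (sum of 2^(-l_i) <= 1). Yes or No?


Kraft sum = sum(2^(-l_i)) = 2.1973, need <= 1. Result: violated (a binary prefix-free code with these lengths cannot exist)

No


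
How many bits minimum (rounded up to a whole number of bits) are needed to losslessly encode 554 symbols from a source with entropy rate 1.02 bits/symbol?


Minimum bits >= n * H = 554 * 1.02 = 565.08, rounded up to a whole number of bits = 566

566 bits


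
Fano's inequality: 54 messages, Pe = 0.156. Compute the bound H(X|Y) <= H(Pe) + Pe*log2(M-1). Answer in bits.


H(Pe) = -Pe*log2(Pe) - (1-Pe)*log2(1-Pe) = -0.156*log2(0.156) - 0.844*log2(0.844) = 0.418140 + 0.206514 = 0.6247. Pe*log2(M-1) = 0.156*log2(53) = 0.893556. Bound = H(Pe) + Pe*log2(M-1) = 0.418140 + 0.206514 + 0.893556 = 1.5182

1.5182 bits


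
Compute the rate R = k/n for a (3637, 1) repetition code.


Rate = k/n = 1/3637

1/3637


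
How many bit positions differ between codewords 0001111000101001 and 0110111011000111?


Count differing positions: . ^ ^ ^ . . . . ^ ^ ^ . ^ ^ ^ . = 9 differences

9


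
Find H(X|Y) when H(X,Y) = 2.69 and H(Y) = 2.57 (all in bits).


H(X|Y) = H(X,Y) - H(Y) = 2.69 - 2.57 = 0.12

0.12 bits


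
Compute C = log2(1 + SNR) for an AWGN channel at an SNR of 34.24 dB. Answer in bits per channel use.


SNR_linear = 10^(34.24/10) = 2654.6056; C = log2(1 + SNR_linear) = log2(1 + 2654.6056) = 11.3748

11.3748 bits/channel use


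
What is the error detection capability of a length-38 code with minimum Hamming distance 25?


Detection capability = d_min - 1 = 25 - 1 = 24

24 errors


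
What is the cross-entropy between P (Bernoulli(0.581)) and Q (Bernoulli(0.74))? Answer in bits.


H(P,Q) = -p*log2(q) - (1-p)*log2(1-q). -0.581*log2(0.74) = 0.252388; -0.419*log2(0.26) = 0.814292. H(P,Q) = 0.252388 + 0.814292 = 1.0667

1.0667 bits


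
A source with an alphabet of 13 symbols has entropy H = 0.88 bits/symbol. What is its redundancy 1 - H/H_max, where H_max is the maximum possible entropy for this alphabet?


H_max = log2(K) = log2(13) = 3.7004 bits/symbol. Redundancy = 1 - H/H_max = 1 - 0.88/3.7004 = 1 - 0.2378 = 0.7622

0.7622


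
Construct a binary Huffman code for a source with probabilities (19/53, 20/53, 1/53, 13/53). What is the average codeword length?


Huffman construction (repeatedly merge the two least-probable nodes; each merge adds 1 bit to every symbol beneath it): 1/53 + 13/53 = 14/53; 14/53 + 19/53 = 33/53; 20/53 + 33/53 = 1. Resulting codeword lengths (in the order the probabilities were given): (2, 1, 3, 3). L_avg = sum(p_i * l_i) = 19/53*2 + 20/53*1 + 1/53*3 + 13/53*3 = 100/53 = 1.8868

1.8868 bits


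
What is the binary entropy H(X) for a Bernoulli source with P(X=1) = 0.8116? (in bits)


H = -p*log2(p) - (1-p)*log2(1-p). -0.8116*log2(0.8116) = 0.244421; -0.1884*log2(0.1884) = 0.453692. H = 0.244421 + 0.453692 = 0.6981

0.6981 bits


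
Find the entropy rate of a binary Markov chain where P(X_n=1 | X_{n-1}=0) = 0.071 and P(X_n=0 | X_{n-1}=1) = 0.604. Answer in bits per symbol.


Stationary distribution: pi_0 = p10/(p01+p10) = 0.8948, pi_1 = 0.1052. Entropy rate H' = pi_0*H(p01) + pi_1*H(p10) = 0.8948*0.3696 + 0.1052*0.9686 = 0.4326

0.4326 bits/symbol


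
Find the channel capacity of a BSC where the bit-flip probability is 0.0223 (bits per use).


H(p) = -p*log2(p) - (1-p)*log2(1-p) = -0.0223*log2(0.0223) - 0.9777*log2(0.9777) = 0.122356 + 0.031811 = 0.1542. C = 1 - H(p) = 1 - 0.1542 = 0.8458

0.8458 bits


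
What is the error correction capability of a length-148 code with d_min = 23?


Correction capability = floor((d-1)/2) = floor((23-1)/2) = 11

11 errors


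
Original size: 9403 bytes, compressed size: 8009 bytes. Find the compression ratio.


Ratio = original / compressed = 9403 / 8009 = 1.1741

1.1741


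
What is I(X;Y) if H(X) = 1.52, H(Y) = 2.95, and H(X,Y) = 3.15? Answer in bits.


I(X;Y) = H(X) + H(Y) - H(X,Y) = 1.52 + 2.95 - 3.15 = 1.32

1.32 bits


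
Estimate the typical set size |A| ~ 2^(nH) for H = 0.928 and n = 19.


log2|A_typical| = nH = 19 * 0.928 = 17.632, so |A_typical| ~ 2^17.632 = 2.031e+05

2.031e+05


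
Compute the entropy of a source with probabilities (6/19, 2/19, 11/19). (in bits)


H = -sum(p_i * log2(p_i)). Terms: -(6/19)*log2(6/19) = 0.525147; -(2/19)*log2(2/19) = 0.341887; -(11/19)*log2(11/19) = 0.456498. H = 0.525147 + 0.341887 + 0.456498 = 1.3235

1.3235 bits


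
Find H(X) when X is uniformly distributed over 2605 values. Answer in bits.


H = log2(n) = log2(2605) = 11.3471

11.3471 bits


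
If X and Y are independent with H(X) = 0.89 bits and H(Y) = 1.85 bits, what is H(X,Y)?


For independent variables, H(X,Y) = H(X) + H(Y) = 0.89 + 1.85 = 2.74

2.74 bits


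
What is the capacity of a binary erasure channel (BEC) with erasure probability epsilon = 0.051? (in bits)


C = 1 - epsilon = 1 - 0.051 = 0.949

0.949 bits


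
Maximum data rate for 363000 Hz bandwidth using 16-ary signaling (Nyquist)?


Rate = 2 * B * log2(M) = 2 * 363000 * 4.0 = 2904000.0

2904000.0 bps


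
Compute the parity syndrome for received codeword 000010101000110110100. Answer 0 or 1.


Syndrome = XOR of all bits = 0 XOR 0 XOR 0 XOR 0 XOR 1 XOR 0 XOR 1 XOR 0 XOR 1 XOR 0 XOR 0 XOR 0 XOR 1 XOR 1 XOR 0 XOR 1 XOR 1 XOR 0 XOR 1 XOR 0 XOR 0 = 0

0


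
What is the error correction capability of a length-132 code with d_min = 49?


Correction capability = floor((d-1)/2) = floor((49-1)/2) = 24

24 errors


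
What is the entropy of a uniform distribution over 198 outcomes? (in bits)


H = log2(n) = log2(198) = 7.6294

7.6294 bits


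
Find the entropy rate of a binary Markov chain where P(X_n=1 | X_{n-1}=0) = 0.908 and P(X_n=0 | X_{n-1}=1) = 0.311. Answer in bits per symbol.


Stationary distribution: pi_0 = p10/(p01+p10) = 0.2551, pi_1 = 0.7449. Entropy rate H' = pi_0*H(p01) + pi_1*H(p10) = 0.2551*0.4431 + 0.7449*0.8943 = 0.7792

0.7792 bits/symbol


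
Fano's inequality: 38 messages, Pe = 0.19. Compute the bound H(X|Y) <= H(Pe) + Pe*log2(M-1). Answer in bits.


H(Pe) = -Pe*log2(Pe) - (1-Pe)*log2(1-Pe) = -0.19*log2(0.19) - 0.81*log2(0.81) = 0.455226 + 0.246245 = 0.7015. Pe*log2(M-1) = 0.19*log2(37) = 0.989796. Bound = H(Pe) + Pe*log2(M-1) = 0.455226 + 0.246245 + 0.989796 = 1.6913

1.6913 bits


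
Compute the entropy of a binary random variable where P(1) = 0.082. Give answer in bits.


H = -p*log2(p) - (1-p)*log2(1-p). -0.082*log2(0.082) = 0.295875; -0.918*log2(0.918) = 0.113312. H = 0.295875 + 0.113312 = 0.4092

0.4092 bits


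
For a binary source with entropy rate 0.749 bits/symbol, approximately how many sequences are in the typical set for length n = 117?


log2|A_typical| = nH = 117 * 0.749 = 87.633, so |A_typical| ~ 2^87.633 = 2.400e+26

2.400e+26


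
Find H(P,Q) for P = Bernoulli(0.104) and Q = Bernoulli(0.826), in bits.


H(P,Q) = -p*log2(q) - (1-p)*log2(1-q). -0.104*log2(0.826) = 0.028682; -0.896*log2(0.174) = 2.260465. H(P,Q) = 0.028682 + 2.260465 = 2.2891

2.2891 bits


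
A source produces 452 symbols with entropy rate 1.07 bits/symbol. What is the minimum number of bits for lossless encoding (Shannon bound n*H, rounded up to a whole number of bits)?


Minimum bits >= n * H = 452 * 1.07 = 483.64, rounded up to a whole number of bits = 484

484 bits


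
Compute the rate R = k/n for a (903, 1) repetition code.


Rate = k/n = 1/903

1/903


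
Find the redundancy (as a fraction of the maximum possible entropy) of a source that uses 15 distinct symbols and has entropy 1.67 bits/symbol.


H_max = log2(K) = log2(15) = 3.9069 bits/symbol. Redundancy = 1 - H/H_max = 1 - 1.67/3.9069 = 1 - 0.4274 = 0.5726

0.5726


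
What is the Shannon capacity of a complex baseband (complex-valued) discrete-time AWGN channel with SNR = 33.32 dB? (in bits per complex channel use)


SNR_linear = 10^(33.32/10) = 2147.8305; C = log2(1 + SNR_linear) = log2(1 + 2147.8305) = 11.0693

11.0693 bits/channel use


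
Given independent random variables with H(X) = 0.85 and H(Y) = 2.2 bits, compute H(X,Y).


For independent variables, H(X,Y) = H(X) + H(Y) = 0.85 + 2.2 = 3.05

3.05 bits


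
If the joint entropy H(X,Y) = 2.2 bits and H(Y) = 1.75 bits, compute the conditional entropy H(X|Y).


H(X|Y) = H(X,Y) - H(Y) = 2.2 - 1.75 = 0.45

0.45 bits


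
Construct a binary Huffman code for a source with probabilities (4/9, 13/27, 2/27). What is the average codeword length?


Huffman construction (repeatedly merge the two least-probable nodes; each merge adds 1 bit to every symbol beneath it): 2/27 + 4/9 = 14/27; 13/27 + 14/27 = 1. Resulting codeword lengths (in the order the probabilities were given): (2, 1, 2). L_avg = sum(p_i * l_i) = 4/9*2 + 13/27*1 + 2/27*2 = 41/27 = 1.5185

1.5185 bits


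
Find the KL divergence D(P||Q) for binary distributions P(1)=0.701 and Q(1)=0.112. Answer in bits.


KL = p*log2(p/q) + (1-p)*log2((1-p)/(1-q)) = 0.701*log2(0.701/0.112) + 0.299*log2(0.299/0.888) = 1.3852

1.3852 bits


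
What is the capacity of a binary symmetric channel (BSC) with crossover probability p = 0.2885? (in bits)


H(p) = -p*log2(p) - (1-p)*log2(1-p) = -0.2885*log2(0.2885) - 0.7115*log2(0.7115) = 0.517383 + 0.349392 = 0.8668. C = 1 - H(p) = 1 - 0.8668 = 0.1332

0.1332 bits


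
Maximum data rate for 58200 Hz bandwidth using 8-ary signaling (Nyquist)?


Rate = 2 * B * log2(M) = 2 * 58200 * 3.0 = 349200.0

349200.0 bps


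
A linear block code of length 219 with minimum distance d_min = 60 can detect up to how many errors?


Detection capability = d_min - 1 = 60 - 1 = 59

59 errors


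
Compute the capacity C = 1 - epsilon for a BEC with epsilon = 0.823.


C = 1 - epsilon = 1 - 0.823 = 0.177

0.177 bits


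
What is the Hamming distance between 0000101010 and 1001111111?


Count differing positions: ^ . . ^ . ^ . ^ . ^ = 5 differences

5


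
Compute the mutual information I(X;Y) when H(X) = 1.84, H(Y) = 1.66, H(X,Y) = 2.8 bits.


I(X;Y) = H(X) + H(Y) - H(X,Y) = 1.84 + 1.66 - 2.8 = 0.7

0.7 bits


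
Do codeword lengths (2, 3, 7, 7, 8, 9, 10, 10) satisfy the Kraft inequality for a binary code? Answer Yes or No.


Kraft sum = sum(2^(-l_i)) = 0.3984, need <= 1. Result: satisfied (a binary prefix-free code with these lengths exists)

Yes


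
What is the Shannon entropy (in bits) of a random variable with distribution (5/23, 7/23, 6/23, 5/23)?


H = -sum(p_i * log2(p_i)). Terms: -(5/23)*log2(5/23) = 0.478616; -(7/23)*log2(7/23) = 0.522324; -(6/23)*log2(6/23) = 0.505722; -(5/23)*log2(5/23) = 0.478616. H = 0.478616 + 0.522324 + 0.505722 + 0.478616 = 1.9853

1.9853 bits


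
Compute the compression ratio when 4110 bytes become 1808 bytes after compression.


Ratio = original / compressed = 4110 / 1808 = 2.2732

2.2732


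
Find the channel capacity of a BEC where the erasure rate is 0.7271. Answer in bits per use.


C = 1 - epsilon = 1 - 0.7271 = 0.2729

0.2729 bits


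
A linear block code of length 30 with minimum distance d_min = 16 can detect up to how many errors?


Detection capability = d_min - 1 = 16 - 1 = 15

15 errors


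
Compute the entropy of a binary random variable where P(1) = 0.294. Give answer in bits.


H = -p*log2(p) - (1-p)*log2(1-p). -0.294*log2(0.294) = 0.519237; -0.706*log2(0.706) = 0.354595. H = 0.519237 + 0.354595 = 0.8738

0.8738 bits


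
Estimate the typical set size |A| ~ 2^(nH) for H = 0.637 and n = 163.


log2|A_typical| = nH = 163 * 0.637 = 103.831, so |A_typical| ~ 2^103.831 = 1.804e+31

1.804e+31


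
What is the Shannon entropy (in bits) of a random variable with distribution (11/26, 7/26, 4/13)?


H = -sum(p_i * log2(p_i)). Terms: -(11/26)*log2(11/26) = 0.525042; -(7/26)*log2(7/26) = 0.509677; -(4/13)*log2(4/13) = 0.523212. H = 0.525042 + 0.509677 + 0.523212 = 1.5579

1.5579 bits


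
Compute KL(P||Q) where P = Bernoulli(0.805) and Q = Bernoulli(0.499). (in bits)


KL = p*log2(p/q) + (1-p)*log2((1-p)/(1-q)) = 0.805*log2(0.805/0.499) + 0.195*log2(0.195/0.501) = 0.2899

0.2899 bits


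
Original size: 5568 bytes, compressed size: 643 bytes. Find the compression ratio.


Ratio = original / compressed = 5568 / 643 = 8.6594

8.6594


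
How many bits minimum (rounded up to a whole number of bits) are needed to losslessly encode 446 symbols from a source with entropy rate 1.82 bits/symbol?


Minimum bits >= n * H = 446 * 1.82 = 811.72, rounded up to a whole number of bits = 812

812 bits


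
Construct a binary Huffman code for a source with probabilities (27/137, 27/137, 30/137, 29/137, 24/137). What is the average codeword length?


Huffman construction (repeatedly merge the two least-probable nodes; each merge adds 1 bit to every symbol beneath it): 24/137 + 27/137 = 51/137; 27/137 + 29/137 = 56/137; 30/137 + 51/137 = 81/137; 56/137 + 81/137 = 1. Resulting codeword lengths (in the order the probabilities were given): (3, 2, 2, 2, 3). L_avg = sum(p_i * l_i) = 27/137*3 + 27/137*2 + 30/137*2 + 29/137*2 + 24/137*3 = 325/137 = 2.3723

2.3723 bits


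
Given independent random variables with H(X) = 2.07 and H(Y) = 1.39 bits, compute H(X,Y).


For independent variables, H(X,Y) = H(X) + H(Y) = 2.07 + 1.39 = 3.46

3.46 bits


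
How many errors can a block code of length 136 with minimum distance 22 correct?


Correction capability = floor((d-1)/2) = floor((22-1)/2) = 10

10 errors


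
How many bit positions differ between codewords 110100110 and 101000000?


Count differing positions: . ^ ^ ^ . . ^ ^ . = 5 differences

5


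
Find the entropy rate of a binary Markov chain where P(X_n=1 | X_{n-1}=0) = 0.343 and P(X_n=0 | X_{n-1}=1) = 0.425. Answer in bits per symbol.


Stationary distribution: pi_0 = p10/(p01+p10) = 0.5534, pi_1 = 0.4466. Entropy rate H' = pi_0*H(p01) + pi_1*H(p10) = 0.5534*0.9277 + 0.4466*0.9837 = 0.9527

0.9527 bits/symbol


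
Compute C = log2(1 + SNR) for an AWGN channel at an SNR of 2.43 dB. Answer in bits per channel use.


SNR_linear = 10^(2.43/10) = 1.7498; C = log2(1 + SNR_linear) = log2(1 + 1.7498) = 1.4594

1.4594 bits/channel use


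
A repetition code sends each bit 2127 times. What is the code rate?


Rate = k/n = 1/2127

1/2127


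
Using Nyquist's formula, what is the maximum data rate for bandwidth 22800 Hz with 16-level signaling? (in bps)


Rate = 2 * B * log2(M) = 2 * 22800 * 4.0 = 182400.0

182400.0 bps


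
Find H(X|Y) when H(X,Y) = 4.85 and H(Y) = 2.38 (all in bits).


H(X|Y) = H(X,Y) - H(Y) = 4.85 - 2.38 = 2.47

2.47 bits


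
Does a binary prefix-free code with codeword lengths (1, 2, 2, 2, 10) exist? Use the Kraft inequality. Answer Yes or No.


Kraft sum = sum(2^(-l_i)) = 1.251, need <= 1. Result: violated (a binary prefix-free code with these lengths cannot exist)

No


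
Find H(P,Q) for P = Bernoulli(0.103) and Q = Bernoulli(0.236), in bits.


H(P,Q) = -p*log2(q) - (1-p)*log2(1-q). -0.103*log2(0.236) = 0.214564; -0.897*log2(0.764) = 0.348355. H(P,Q) = 0.214564 + 0.348355 = 0.5629

0.5629 bits


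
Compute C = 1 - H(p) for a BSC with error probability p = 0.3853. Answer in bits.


H(p) = -p*log2(p) - (1-p)*log2(1-p) = -0.3853*log2(0.3853) - 0.6147*log2(0.6147) = 0.530152 + 0.431547 = 0.9617. C = 1 - H(p) = 1 - 0.9617 = 0.0383

0.0383 bits


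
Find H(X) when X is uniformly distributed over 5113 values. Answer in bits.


H = log2(n) = log2(5113) = 12.32

12.32 bits


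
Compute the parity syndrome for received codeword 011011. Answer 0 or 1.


Syndrome = XOR of all bits = 0 XOR 1 XOR 1 XOR 0 XOR 1 XOR 1 = 0

0


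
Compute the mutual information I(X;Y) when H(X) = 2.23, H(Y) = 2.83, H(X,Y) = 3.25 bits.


I(X;Y) = H(X) + H(Y) - H(X,Y) = 2.23 + 2.83 - 3.25 = 1.81

1.81 bits


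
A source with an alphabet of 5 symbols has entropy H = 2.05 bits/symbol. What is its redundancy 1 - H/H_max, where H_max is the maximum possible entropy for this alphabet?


H_max = log2(K) = log2(5) = 2.3219 bits/symbol. Redundancy = 1 - H/H_max = 1 - 2.05/2.3219 = 1 - 0.8829 = 0.1171

0.1171


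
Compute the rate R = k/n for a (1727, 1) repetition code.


Rate = k/n = 1/1727

1/1727


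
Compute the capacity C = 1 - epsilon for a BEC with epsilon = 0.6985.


C = 1 - epsilon = 1 - 0.6985 = 0.3015

0.3015 bits


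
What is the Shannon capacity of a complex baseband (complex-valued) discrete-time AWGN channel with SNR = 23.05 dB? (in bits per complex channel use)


SNR_linear = 10^(23.05/10) = 201.8366; C = log2(1 + SNR_linear) = log2(1 + 201.8366) = 7.6642

7.6642 bits/channel use


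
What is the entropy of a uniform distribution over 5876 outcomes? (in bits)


H = log2(n) = log2(5876) = 12.5206

12.5206 bits


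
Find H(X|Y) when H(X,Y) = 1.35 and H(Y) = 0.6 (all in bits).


H(X|Y) = H(X,Y) - H(Y) = 1.35 - 0.6 = 0.75

0.75 bits


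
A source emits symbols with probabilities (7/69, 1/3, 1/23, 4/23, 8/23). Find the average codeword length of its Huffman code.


Huffman construction (repeatedly merge the two least-probable nodes; each merge adds 1 bit to every symbol beneath it): 1/23 + 7/69 = 10/69; 10/69 + 4/23 = 22/69; 22/69 + 1/3 = 15/23; 8/23 + 15/23 = 1. Resulting codeword lengths (in the order the probabilities were given): (4, 2, 4, 3, 1). L_avg = sum(p_i * l_i) = 7/69*4 + 1/3*2 + 1/23*4 + 4/23*3 + 8/23*1 = 146/69 = 2.1159

2.1159 bits


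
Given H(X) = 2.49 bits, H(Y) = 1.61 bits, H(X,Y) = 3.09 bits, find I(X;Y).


I(X;Y) = H(X) + H(Y) - H(X,Y) = 2.49 + 1.61 - 3.09 = 1.01

1.01 bits


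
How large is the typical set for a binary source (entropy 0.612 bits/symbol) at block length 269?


log2|A_typical| = nH = 269 * 0.612 = 164.628, so |A_typical| ~ 2^164.628 = 3.614e+49

3.614e+49


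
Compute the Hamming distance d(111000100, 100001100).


Count differing positions: . ^ ^ . . ^ . . . = 3 differences

3


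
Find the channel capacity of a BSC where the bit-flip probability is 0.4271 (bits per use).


H(p) = -p*log2(p) - (1-p)*log2(1-p) = -0.4271*log2(0.4271) - 0.5729*log2(0.5729) = 0.524203 + 0.460408 = 0.9846. C = 1 - H(p) = 1 - 0.9846 = 0.0154

0.0154 bits


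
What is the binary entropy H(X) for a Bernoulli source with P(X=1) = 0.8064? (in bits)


H = -p*log2(p) - (1-p)*log2(1-p). -0.8064*log2(0.8064) = 0.250333; -0.1936*log2(0.1936) = 0.458609. H = 0.250333 + 0.458609 = 0.7089

0.7089 bits


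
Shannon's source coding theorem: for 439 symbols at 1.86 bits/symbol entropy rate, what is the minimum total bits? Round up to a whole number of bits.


Minimum bits >= n * H = 439 * 1.86 = 816.54, rounded up to a whole number of bits = 817

817 bits


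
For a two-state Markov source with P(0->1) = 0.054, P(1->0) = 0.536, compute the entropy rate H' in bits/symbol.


Stationary distribution: pi_0 = p10/(p01+p10) = 0.9085, pi_1 = 0.0915. Entropy rate H' = pi_0*H(p01) + pi_1*H(p10) = 0.9085*0.3032 + 0.0915*0.9963 = 0.3666

0.3666 bits/symbol


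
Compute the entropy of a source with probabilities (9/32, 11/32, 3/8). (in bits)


H = -sum(p_i * log2(p_i)). Terms: -(9/32)*log2(9/32) = 0.514709; -(11/32)*log2(11/32) = 0.529570; -(3/8)*log2(3/8) = 0.530639. H = 0.514709 + 0.529570 + 0.530639 = 1.5749

1.5749 bits


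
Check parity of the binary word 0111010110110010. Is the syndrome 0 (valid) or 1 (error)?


Syndrome = XOR of all bits = 0 XOR 1 XOR 1 XOR 1 XOR 0 XOR 1 XOR 0 XOR 1 XOR 1 XOR 0 XOR 1 XOR 1 XOR 0 XOR 0 XOR 1 XOR 0 = 1

1


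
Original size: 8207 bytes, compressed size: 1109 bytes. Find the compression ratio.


Ratio = original / compressed = 8207 / 1109 = 7.4004

7.4004


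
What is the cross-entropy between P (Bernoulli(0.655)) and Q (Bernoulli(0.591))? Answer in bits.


H(P,Q) = -p*log2(q) - (1-p)*log2(1-q). -0.655*log2(0.591) = 0.496994; -0.345*log2(0.409) = 0.444990. H(P,Q) = 0.496994 + 0.444990 = 0.942

0.942 bits


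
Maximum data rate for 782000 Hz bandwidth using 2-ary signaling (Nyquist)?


Rate = 2 * B * log2(M) = 2 * 782000 * 1.0 = 1564000.0

1564000.0 bps


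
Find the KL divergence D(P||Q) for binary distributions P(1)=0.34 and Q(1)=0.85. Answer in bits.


KL = p*log2(p/q) + (1-p)*log2((1-p)/(1-q)) = 0.34*log2(0.34/0.85) + 0.66*log2(0.66/0.15) = 0.9613

0.9613 bits


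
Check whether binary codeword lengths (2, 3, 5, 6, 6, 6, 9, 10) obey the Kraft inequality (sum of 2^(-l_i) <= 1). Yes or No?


Kraft sum = sum(2^(-l_i)) = 0.4561, need <= 1. Result: satisfied (a binary prefix-free code with these lengths exists)

Yes


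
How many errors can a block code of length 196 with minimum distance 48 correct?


Correction capability = floor((d-1)/2) = floor((48-1)/2) = 23

23 errors


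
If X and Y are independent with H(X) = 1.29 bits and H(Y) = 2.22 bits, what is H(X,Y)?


For independent variables, H(X,Y) = H(X) + H(Y) = 1.29 + 2.22 = 3.51

3.51 bits


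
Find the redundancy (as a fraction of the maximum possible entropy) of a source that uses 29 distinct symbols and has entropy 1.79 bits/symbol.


H_max = log2(K) = log2(29) = 4.858 bits/symbol. Redundancy = 1 - H/H_max = 1 - 1.79/4.858 = 1 - 0.3685 = 0.6315

0.6315


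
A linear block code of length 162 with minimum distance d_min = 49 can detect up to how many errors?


Detection capability = d_min - 1 = 49 - 1 = 48

48 errors


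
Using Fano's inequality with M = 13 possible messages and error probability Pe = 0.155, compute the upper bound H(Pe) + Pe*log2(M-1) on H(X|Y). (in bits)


H(Pe) = -Pe*log2(Pe) - (1-Pe)*log2(1-Pe) = -0.155*log2(0.155) - 0.845*log2(0.845) = 0.416897 + 0.205315 = 0.6222. Pe*log2(M-1) = 0.155*log2(12) = 0.555669. Bound = H(Pe) + Pe*log2(M-1) = 0.416897 + 0.205315 + 0.555669 = 1.1779

1.1779 bits


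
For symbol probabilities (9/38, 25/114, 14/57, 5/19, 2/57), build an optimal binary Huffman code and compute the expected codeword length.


Huffman construction (repeatedly merge the two least-probable nodes; each merge adds 1 bit to every symbol beneath it): 2/57 + 25/114 = 29/114; 9/38 + 14/57 = 55/114; 29/114 + 5/19 = 59/114; 55/114 + 59/114 = 1. Resulting codeword lengths (in the order the probabilities were given): (2, 3, 2, 2, 3). L_avg = sum(p_i * l_i) = 9/38*2 + 25/114*3 + 14/57*2 + 5/19*2 + 2/57*3 = 257/114 = 2.2544

2.2544 bits


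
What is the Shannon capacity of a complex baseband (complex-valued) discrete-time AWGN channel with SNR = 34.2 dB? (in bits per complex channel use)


SNR_linear = 10^(34.2/10) = 2630.268; C = log2(1 + SNR_linear) = log2(1 + 2630.268) = 11.3615

11.3615 bits/channel use


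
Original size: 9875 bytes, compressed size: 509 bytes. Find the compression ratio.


Ratio = original / compressed = 9875 / 509 = 19.4008

19.4008


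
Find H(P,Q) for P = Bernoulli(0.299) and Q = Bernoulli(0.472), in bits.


H(P,Q) = -p*log2(q) - (1-p)*log2(1-q). -0.299*log2(0.472) = 0.323859; -0.701*log2(0.528) = 0.645895. H(P,Q) = 0.323859 + 0.645895 = 0.9698

0.9698 bits


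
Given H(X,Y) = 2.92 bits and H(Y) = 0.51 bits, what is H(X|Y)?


H(X|Y) = H(X,Y) - H(Y) = 2.92 - 0.51 = 2.41

2.41 bits


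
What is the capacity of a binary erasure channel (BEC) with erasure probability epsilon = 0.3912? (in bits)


C = 1 - epsilon = 1 - 0.3912 = 0.6088

0.6088 bits


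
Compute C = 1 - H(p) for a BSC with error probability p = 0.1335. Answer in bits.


H(p) = -p*log2(p) - (1-p)*log2(1-p) = -0.1335*log2(0.1335) - 0.8665*log2(0.8665) = 0.387829 + 0.179130 = 0.567. C = 1 - H(p) = 1 - 0.567 = 0.433

0.433 bits


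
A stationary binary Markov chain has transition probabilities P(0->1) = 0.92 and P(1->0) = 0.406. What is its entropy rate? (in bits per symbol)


Stationary distribution: pi_0 = p10/(p01+p10) = 0.3062, pi_1 = 0.6938. Entropy rate H' = pi_0*H(p01) + pi_1*H(p10) = 0.3062*0.4022 + 0.6938*0.9744 = 0.7992

0.7992 bits/symbol


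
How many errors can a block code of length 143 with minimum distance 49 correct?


Correction capability = floor((d-1)/2) = floor((49-1)/2) = 24

24 errors


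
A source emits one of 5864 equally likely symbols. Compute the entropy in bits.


H = log2(n) = log2(5864) = 12.5177

12.5177 bits


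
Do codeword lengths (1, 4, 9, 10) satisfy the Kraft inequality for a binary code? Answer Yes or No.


Kraft sum = sum(2^(-l_i)) = 0.5654, need <= 1. Result: satisfied (a binary prefix-free code with these lengths exists)

Yes


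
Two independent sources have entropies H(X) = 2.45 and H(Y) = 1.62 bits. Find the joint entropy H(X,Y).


For independent variables, H(X,Y) = H(X) + H(Y) = 2.45 + 1.62 = 4.07

4.07 bits


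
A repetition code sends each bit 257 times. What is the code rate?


Rate = k/n = 1/257

1/257


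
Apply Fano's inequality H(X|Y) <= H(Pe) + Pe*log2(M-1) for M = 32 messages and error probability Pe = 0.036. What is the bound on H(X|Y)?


H(Pe) = -Pe*log2(Pe) - (1-Pe)*log2(1-Pe) = -0.036*log2(0.036) - 0.964*log2(0.964) = 0.172651 + 0.050991 = 0.2236. Pe*log2(M-1) = 0.036*log2(31) = 0.178351. Bound = H(Pe) + Pe*log2(M-1) = 0.172651 + 0.050991 + 0.178351 = 0.402

0.402 bits


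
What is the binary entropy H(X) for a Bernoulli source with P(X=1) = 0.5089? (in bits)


H = -p*log2(p) - (1-p)*log2(1-p). -0.5089*log2(0.5089) = 0.495946; -0.4911*log2(0.4911) = 0.503825. H = 0.495946 + 0.503825 = 0.9998

0.9998 bits


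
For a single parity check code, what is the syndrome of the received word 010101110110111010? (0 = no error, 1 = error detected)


Syndrome = XOR of all bits = 0 XOR 1 XOR 0 XOR 1 XOR 0 XOR 1 XOR 1 XOR 1 XOR 0 XOR 1 XOR 1 XOR 0 XOR 1 XOR 1 XOR 1 XOR 0 XOR 1 XOR 0 = 1

1


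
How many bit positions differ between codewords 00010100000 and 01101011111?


Count differing positions: . ^ ^ ^ ^ ^ ^ ^ ^ ^ ^ = 10 differences

10


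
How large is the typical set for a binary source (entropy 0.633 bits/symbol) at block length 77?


log2|A_typical| = nH = 77 * 0.633 = 48.741, so |A_typical| ~ 2^48.741 = 4.704e+14

4.704e+14


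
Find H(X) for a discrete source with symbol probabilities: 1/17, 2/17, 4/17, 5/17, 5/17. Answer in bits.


H = -sum(p_i * log2(p_i)). Terms: -(1/17)*log2(1/17) = 0.240439; -(2/17)*log2(2/17) = 0.363231; -(4/17)*log2(4/17) = 0.491168; -(5/17)*log2(5/17) = 0.519275; -(5/17)*log2(5/17) = 0.519275. H = 0.240439 + 0.363231 + 0.491168 + 0.519275 + 0.519275 = 2.1334

2.1334 bits


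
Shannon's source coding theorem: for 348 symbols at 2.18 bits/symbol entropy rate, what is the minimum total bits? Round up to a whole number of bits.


Minimum bits >= n * H = 348 * 2.18 = 758.64, rounded up to a whole number of bits = 759

759 bits


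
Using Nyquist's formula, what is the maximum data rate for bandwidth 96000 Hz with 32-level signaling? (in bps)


Rate = 2 * B * log2(M) = 2 * 96000 * 5.0 = 960000.0

960000.0 bps


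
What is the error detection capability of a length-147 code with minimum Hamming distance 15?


Detection capability = d_min - 1 = 15 - 1 = 14

14 errors


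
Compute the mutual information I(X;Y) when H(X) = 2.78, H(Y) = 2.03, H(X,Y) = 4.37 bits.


I(X;Y) = H(X) + H(Y) - H(X,Y) = 2.78 + 2.03 - 4.37 = 0.44

0.44 bits


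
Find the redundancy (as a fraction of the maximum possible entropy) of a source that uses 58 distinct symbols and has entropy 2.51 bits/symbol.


H_max = log2(K) = log2(58) = 5.858 bits/symbol. Redundancy = 1 - H/H_max = 1 - 2.51/5.858 = 1 - 0.4285 = 0.5715

0.5715


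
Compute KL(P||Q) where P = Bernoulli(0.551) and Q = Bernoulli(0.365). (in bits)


KL = p*log2(p/q) + (1-p)*log2((1-p)/(1-q)) = 0.551*log2(0.551/0.365) + 0.449*log2(0.449/0.635) = 0.1029

0.1029 bits


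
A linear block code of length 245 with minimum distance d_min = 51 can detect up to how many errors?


Detection capability = d_min - 1 = 51 - 1 = 50

50 errors


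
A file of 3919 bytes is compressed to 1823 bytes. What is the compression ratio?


Ratio = original / compressed = 3919 / 1823 = 2.1498

2.1498


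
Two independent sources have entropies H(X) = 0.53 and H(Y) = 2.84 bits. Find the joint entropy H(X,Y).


For independent variables, H(X,Y) = H(X) + H(Y) = 0.53 + 2.84 = 3.37

3.37 bits


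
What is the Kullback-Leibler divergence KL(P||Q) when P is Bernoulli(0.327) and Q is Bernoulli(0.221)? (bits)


KL = p*log2(p/q) + (1-p)*log2((1-p)/(1-q)) = 0.327*log2(0.327/0.221) + 0.673*log2(0.673/0.779) = 0.0428

0.0428 bits


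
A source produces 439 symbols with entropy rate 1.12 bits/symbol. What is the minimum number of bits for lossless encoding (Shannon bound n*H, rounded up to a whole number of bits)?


Minimum bits >= n * H = 439 * 1.12 = 491.68, rounded up to a whole number of bits = 492

492 bits


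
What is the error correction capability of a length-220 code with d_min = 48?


Correction capability = floor((d-1)/2) = floor((48-1)/2) = 23

23 errors


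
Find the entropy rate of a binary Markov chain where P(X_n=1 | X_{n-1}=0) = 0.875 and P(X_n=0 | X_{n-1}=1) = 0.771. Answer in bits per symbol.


Stationary distribution: pi_0 = p10/(p01+p10) = 0.4684, pi_1 = 0.5316. Entropy rate H' = pi_0*H(p01) + pi_1*H(p10) = 0.4684*0.5436 + 0.5316*0.7763 = 0.6673

0.6673 bits/symbol


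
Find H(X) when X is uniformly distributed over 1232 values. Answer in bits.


H = log2(n) = log2(1232) = 10.2668

10.2668 bits


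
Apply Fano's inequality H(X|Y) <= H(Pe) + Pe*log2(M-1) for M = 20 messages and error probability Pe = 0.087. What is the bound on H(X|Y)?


H(Pe) = -Pe*log2(Pe) - (1-Pe)*log2(1-Pe) = -0.087*log2(0.087) - 0.913*log2(0.913) = 0.306487 + 0.119889 = 0.4264. Pe*log2(M-1) = 0.087*log2(19) = 0.369570. Bound = H(Pe) + Pe*log2(M-1) = 0.306487 + 0.119889 + 0.369570 = 0.7959

0.7959 bits


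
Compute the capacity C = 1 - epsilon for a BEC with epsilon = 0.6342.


C = 1 - epsilon = 1 - 0.6342 = 0.3658

0.3658 bits


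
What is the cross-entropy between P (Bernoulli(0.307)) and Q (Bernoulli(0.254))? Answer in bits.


H(P,Q) = -p*log2(q) - (1-p)*log2(1-q). -0.307*log2(0.254) = 0.606970; -0.693*log2(0.746) = 0.292967. H(P,Q) = 0.606970 + 0.292967 = 0.8999

0.8999 bits


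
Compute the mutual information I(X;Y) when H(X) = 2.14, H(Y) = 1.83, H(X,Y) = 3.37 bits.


I(X;Y) = H(X) + H(Y) - H(X,Y) = 2.14 + 1.83 - 3.37 = 0.6

0.6 bits


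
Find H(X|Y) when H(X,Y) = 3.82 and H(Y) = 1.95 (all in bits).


H(X|Y) = H(X,Y) - H(Y) = 3.82 - 1.95 = 1.87

1.87 bits


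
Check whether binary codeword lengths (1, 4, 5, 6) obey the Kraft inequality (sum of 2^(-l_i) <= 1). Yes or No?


Kraft sum = sum(2^(-l_i)) = 0.6094, need <= 1. Result: satisfied (a binary prefix-free code with these lengths exists)

Yes


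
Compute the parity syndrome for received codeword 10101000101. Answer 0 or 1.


Syndrome = XOR of all bits = 1 XOR 0 XOR 1 XOR 0 XOR 1 XOR 0 XOR 0 XOR 0 XOR 1 XOR 0 XOR 1 = 1

1


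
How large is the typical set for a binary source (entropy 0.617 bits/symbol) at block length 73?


log2|A_typical| = nH = 73 * 0.617 = 45.041, so |A_typical| ~ 2^45.041 = 3.620e+13

3.620e+13


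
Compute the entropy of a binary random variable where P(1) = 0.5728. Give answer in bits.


H = -p*log2(p) - (1-p)*log2(1-p). -0.5728*log2(0.5728) = 0.460472; -0.4272*log2(0.4272) = 0.524181. H = 0.460472 + 0.524181 = 0.9847

0.9847 bits


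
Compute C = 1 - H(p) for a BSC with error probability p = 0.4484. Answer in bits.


H(p) = -p*log2(p) - (1-p)*log2(1-p) = -0.4484*log2(0.4484) - 0.5516*log2(0.5516) = 0.518862 + 0.473441 = 0.9923. C = 1 - H(p) = 1 - 0.9923 = 0.0077

0.0077 bits


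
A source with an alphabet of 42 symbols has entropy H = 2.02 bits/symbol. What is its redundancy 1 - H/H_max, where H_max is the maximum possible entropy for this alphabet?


H_max = log2(K) = log2(42) = 5.3923 bits/symbol. Redundancy = 1 - H/H_max = 1 - 2.02/5.3923 = 1 - 0.3746 = 0.6254

0.6254


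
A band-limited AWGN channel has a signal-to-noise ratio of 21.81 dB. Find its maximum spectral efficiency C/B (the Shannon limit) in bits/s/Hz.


SNR_linear = 10^(21.81/10) = 151.705; C/B = log2(1 + SNR_linear) = log2(1 + 151.705) = 7.2546

7.2546 bits/s/Hz


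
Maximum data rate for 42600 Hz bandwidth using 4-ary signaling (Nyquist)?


Rate = 2 * B * log2(M) = 2 * 42600 * 2.0 = 170400.0

170400.0 bps


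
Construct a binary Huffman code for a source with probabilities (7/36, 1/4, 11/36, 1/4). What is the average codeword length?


Huffman construction (repeatedly merge the two least-probable nodes; each merge adds 1 bit to every symbol beneath it): 7/36 + 1/4 = 4/9; 1/4 + 11/36 = 5/9; 4/9 + 5/9 = 1. Resulting codeword lengths (in the order the probabilities were given): (2, 2, 2, 2). L_avg = sum(p_i * l_i) = 7/36*2 + 1/4*2 + 11/36*2 + 1/4*2 = 2

2.0 bits


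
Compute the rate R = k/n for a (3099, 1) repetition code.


Rate = k/n = 1/3099

1/3099


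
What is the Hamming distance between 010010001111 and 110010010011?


Count differing positions: ^ . . . . . . ^ ^ ^ . . = 4 differences

4


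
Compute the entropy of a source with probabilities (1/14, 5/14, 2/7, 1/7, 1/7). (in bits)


H = -sum(p_i * log2(p_i)). Terms: -(1/14)*log2(1/14) = 0.271954; -(5/14)*log2(5/14) = 0.530510; -(2/7)*log2(2/7) = 0.516387; -(1/7)*log2(1/7) = 0.401051; -(1/7)*log2(1/7) = 0.401051. H = 0.271954 + 0.530510 + 0.516387 + 0.401051 + 0.401051 = 2.121

2.121 bits


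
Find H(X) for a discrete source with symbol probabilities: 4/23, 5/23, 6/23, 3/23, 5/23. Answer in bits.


H = -sum(p_i * log2(p_i)). Terms: -(4/23)*log2(4/23) = 0.438880; -(5/23)*log2(5/23) = 0.478616; -(6/23)*log2(6/23) = 0.505722; -(3/23)*log2(3/23) = 0.383296; -(5/23)*log2(5/23) = 0.478616. H = 0.438880 + 0.478616 + 0.505722 + 0.383296 + 0.478616 = 2.2851

2.2851 bits


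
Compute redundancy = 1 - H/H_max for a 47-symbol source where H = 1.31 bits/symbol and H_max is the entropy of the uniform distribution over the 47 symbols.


H_max = log2(K) = log2(47) = 5.5546 bits/symbol. Redundancy = 1 - H/H_max = 1 - 1.31/5.5546 = 1 - 0.2358 = 0.7642

0.7642


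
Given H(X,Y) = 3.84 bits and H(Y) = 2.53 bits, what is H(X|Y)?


H(X|Y) = H(X,Y) - H(Y) = 3.84 - 2.53 = 1.31

1.31 bits


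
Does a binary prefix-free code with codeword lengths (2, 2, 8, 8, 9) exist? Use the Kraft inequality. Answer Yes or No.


Kraft sum = sum(2^(-l_i)) = 0.5098, need <= 1. Result: satisfied (a binary prefix-free code with these lengths exists)

Yes


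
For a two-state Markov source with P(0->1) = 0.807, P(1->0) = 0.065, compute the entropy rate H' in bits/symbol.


Stationary distribution: pi_0 = p10/(p01+p10) = 0.0745, pi_1 = 0.9255. Entropy rate H' = pi_0*H(p01) + pi_1*H(p10) = 0.0745*0.7077 + 0.9255*0.347 = 0.3739

0.3739 bits/symbol


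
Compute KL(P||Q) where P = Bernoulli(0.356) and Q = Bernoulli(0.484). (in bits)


KL = p*log2(p/q) + (1-p)*log2((1-p)/(1-q)) = 0.356*log2(0.356/0.484) + 0.644*log2(0.644/0.516) = 0.0481

0.0481 bits


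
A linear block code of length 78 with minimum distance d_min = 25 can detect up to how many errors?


Detection capability = d_min - 1 = 25 - 1 = 24

24 errors


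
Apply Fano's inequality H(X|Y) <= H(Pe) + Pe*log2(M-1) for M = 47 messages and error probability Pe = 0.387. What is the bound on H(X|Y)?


H(Pe) = -Pe*log2(Pe) - (1-Pe)*log2(1-Pe) = -0.387*log2(0.387) - 0.613*log2(0.613) = 0.530033 + 0.432803 = 0.9628. Pe*log2(M-1) = 0.387*log2(46) = 2.137618. Bound = H(Pe) + Pe*log2(M-1) = 0.530033 + 0.432803 + 2.137618 = 3.1005

3.1005 bits


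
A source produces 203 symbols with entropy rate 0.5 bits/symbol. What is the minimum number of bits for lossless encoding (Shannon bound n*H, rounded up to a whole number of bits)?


Minimum bits >= n * H = 203 * 0.5 = 101.5, rounded up to a whole number of bits = 102

102 bits


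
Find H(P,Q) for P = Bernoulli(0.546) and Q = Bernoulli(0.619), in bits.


H(P,Q) = -p*log2(q) - (1-p)*log2(1-q). -0.546*log2(0.619) = 0.377826; -0.454*log2(0.381) = 0.632030. H(P,Q) = 0.377826 + 0.632030 = 1.0099

1.0099 bits


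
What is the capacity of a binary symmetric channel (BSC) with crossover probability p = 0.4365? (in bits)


H(p) = -p*log2(p) - (1-p)*log2(1-p) = -0.4365*log2(0.4365) - 0.5635*log2(0.5635) = 0.522031 + 0.466303 = 0.9883. C = 1 - H(p) = 1 - 0.9883 = 0.0117

0.0117 bits


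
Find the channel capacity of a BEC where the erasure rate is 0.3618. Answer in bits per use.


C = 1 - epsilon = 1 - 0.3618 = 0.6382

0.6382 bits


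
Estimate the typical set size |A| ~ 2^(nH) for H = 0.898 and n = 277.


log2|A_typical| = nH = 277 * 0.898 = 248.746, so |A_typical| ~ 2^248.746 = 7.586e+74

7.586e+74


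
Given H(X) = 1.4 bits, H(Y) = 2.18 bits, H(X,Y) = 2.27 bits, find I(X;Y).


I(X;Y) = H(X) + H(Y) - H(X,Y) = 1.4 + 2.18 - 2.27 = 1.31

1.31 bits


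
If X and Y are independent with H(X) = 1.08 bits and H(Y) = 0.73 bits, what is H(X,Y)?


For independent variables, H(X,Y) = H(X) + H(Y) = 1.08 + 0.73 = 1.81

1.81 bits


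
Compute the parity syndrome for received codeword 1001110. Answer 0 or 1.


Syndrome = XOR of all bits = 1 XOR 0 XOR 0 XOR 1 XOR 1 XOR 1 XOR 0 = 0

0


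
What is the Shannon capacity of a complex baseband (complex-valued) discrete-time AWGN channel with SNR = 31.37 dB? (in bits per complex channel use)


SNR_linear = 10^(31.37/10) = 1370.8818; C = log2(1 + SNR_linear) = log2(1 + 1370.8818) = 10.4219

10.4219 bits/channel use
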